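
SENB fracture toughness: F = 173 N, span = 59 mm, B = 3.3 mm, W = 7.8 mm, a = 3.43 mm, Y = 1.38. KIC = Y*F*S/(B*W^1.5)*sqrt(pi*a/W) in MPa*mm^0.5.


KIC = 1.38*173*59/(3.3*7.8^1.5)*sqrt(pi*3.43/7.8) = 230.3

230.3


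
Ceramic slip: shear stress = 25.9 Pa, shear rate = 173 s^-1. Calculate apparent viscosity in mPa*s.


eta = tau/gamma * 1000 = 25.9/173 * 1000 = 149.7 mPa*s

149.7


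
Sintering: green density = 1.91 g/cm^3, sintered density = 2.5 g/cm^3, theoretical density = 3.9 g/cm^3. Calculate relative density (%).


Relative = 2.5 / 3.9 * 100 = 64.1%

64.1


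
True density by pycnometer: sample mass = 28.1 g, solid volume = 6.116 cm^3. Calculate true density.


TD = 28.1 / 6.116 = 4.595 g/cm^3

4.595


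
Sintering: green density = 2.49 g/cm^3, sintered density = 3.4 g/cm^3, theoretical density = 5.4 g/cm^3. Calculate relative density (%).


Relative = 3.4 / 5.4 * 100 = 63.0%

63.0


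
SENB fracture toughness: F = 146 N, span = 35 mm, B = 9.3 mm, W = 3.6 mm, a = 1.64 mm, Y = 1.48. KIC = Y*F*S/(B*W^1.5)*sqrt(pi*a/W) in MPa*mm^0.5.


KIC = 1.48*146*35/(9.3*3.6^1.5)*sqrt(pi*1.64/3.6) = 142.43

142.43


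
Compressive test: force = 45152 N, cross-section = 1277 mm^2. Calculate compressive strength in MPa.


CS = 45152 / 1277 = 35.4 MPa

35.4


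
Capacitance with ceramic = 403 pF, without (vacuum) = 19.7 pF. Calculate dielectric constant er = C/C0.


er = 403 / 19.7 = 20.46

20.46


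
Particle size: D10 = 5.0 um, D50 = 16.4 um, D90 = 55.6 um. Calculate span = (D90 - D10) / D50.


Span = (55.6 - 5.0) / 16.4 = 50.6 / 16.4 = 3.085

3.085


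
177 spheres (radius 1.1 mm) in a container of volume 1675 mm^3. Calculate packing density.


V_sphere = 4/3*pi*1.1^3 = 5.5753 mm^3
Total V = 177*5.5753 = 986.8281 mm^3
PD = 986.8281 / 1675 = 0.589

0.589


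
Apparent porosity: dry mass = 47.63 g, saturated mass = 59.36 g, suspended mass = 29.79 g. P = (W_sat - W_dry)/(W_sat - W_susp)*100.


P = (59.36 - 47.63) / (59.36 - 29.79) * 100 = 11.73 / 29.57 * 100 = 39.7%

39.7


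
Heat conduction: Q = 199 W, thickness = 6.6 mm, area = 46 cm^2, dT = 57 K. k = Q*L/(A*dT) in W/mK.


k = 199*6.6/1000/(46/10000*57) = 5.01 W/mK

5.01


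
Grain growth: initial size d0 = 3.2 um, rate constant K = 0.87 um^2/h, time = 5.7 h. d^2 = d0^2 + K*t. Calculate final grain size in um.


d^2 = 3.2^2 + 0.87*5.7 = 15.199
d = sqrt(15.199) = 3.9 um

3.9


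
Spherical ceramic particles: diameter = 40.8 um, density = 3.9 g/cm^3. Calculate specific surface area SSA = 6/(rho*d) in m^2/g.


SSA = 6 / (3.9 * 40.8) = 0.038 m^2/g

0.038


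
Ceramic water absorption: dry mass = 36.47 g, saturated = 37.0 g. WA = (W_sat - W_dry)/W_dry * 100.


WA = (37.0 - 36.47) / 36.47 * 100 = 1.45%

1.45


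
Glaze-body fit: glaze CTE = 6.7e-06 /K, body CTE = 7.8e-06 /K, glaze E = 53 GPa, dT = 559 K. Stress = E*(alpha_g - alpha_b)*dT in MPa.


Stress = 53*1000*(6.7e-06 - 7.8e-06)*559 = -32.6 MPa

-32.6


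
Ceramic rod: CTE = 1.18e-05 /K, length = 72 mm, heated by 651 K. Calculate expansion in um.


dL = 1.18e-05 * 72 * 651 * 1000 = 553.09 um

553.09


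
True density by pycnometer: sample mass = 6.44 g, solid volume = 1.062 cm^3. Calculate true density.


TD = 6.44 / 1.062 = 6.064 g/cm^3

6.064


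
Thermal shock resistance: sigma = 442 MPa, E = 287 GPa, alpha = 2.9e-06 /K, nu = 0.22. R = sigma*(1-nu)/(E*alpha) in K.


R = 442*(1-0.22)/(287*1000*2.9e-06) = 414 K

414


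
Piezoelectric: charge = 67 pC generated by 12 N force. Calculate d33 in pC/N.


d33 = 67 / 12 = 5.6 pC/N

5.6


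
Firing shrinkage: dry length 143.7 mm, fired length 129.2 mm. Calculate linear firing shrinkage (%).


FS = (143.7 - 129.2) / 143.7 * 100 = 10.09%

10.09


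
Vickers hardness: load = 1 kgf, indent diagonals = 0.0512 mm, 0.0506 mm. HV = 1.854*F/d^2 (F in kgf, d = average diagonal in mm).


d_avg = (0.0512+0.0506)/2 = 0.0509 mm
HV = 1.854*1/0.0509^2 = 716

716


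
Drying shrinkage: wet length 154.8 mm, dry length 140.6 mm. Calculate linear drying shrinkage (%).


DS = (154.8 - 140.6) / 154.8 * 100 = 9.17%

9.17


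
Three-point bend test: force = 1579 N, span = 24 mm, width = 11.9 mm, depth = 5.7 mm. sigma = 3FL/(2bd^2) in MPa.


sigma = 3*1579*24/(2*11.9*5.7^2) = 147.0 MPa

147.0


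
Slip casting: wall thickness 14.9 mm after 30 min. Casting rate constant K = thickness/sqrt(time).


K = 14.9 / sqrt(30) = 14.9 / 5.4772 = 2.72 mm/min^0.5

2.72


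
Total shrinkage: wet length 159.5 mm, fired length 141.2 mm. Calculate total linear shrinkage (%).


TS = (159.5 - 141.2) / 159.5 * 100 = 11.47%

11.47


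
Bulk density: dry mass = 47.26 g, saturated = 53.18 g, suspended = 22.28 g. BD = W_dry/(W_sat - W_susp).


BD = 47.26 / (53.18 - 22.28) = 47.26 / 30.9 = 1.529 g/cm^3

1.529


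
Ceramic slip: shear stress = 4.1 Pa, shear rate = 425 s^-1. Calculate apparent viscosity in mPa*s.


eta = tau/gamma * 1000 = 4.1/425 * 1000 = 9.6 mPa*s

9.6


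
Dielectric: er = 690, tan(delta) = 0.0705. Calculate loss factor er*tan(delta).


Loss = 690 * 0.0705 = 48.645

48.645


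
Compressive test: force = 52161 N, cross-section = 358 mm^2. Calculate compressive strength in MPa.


CS = 52161 / 358 = 145.7 MPa

145.7


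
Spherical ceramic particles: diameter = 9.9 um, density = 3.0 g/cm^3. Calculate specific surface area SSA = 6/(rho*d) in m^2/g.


SSA = 6 / (3.0 * 9.9) = 0.202 m^2/g

0.202


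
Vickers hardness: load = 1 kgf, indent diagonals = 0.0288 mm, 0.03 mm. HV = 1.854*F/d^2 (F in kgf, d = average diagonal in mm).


d_avg = (0.0288+0.03)/2 = 0.0294 mm
HV = 1.854*1/0.0294^2 = 2145

2145


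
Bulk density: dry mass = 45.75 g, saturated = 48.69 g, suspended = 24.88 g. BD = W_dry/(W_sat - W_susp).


BD = 45.75 / (48.69 - 24.88) = 45.75 / 23.81 = 1.921 g/cm^3

1.921


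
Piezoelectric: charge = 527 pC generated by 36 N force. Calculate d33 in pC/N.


d33 = 527 / 36 = 14.6 pC/N

14.6


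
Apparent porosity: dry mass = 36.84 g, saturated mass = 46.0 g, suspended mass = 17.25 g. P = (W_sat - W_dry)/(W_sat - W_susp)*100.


P = (46.0 - 36.84) / (46.0 - 17.25) * 100 = 9.16 / 28.75 * 100 = 31.9%

31.9


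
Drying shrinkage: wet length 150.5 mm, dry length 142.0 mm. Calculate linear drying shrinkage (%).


DS = (150.5 - 142.0) / 150.5 * 100 = 5.65%

5.65


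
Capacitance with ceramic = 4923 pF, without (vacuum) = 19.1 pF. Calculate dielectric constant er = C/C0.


er = 4923 / 19.1 = 257.75

257.75


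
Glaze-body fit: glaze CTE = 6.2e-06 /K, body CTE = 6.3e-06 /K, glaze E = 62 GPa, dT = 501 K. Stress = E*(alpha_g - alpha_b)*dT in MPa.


Stress = 62*1000*(6.2e-06 - 6.3e-06)*501 = -3.1 MPa

-3.1


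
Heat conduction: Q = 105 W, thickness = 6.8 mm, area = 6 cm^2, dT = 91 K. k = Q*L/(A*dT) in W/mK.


k = 105*6.8/1000/(6/10000*91) = 13.08 W/mK

13.08


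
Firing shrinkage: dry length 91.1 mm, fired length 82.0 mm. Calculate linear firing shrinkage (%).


FS = (91.1 - 82.0) / 91.1 * 100 = 9.99%

9.99


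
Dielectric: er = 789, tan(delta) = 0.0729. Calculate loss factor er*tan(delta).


Loss = 789 * 0.0729 = 57.518

57.518


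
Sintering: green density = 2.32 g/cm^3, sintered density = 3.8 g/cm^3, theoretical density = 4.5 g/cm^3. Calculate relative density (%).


Relative = 3.8 / 4.5 * 100 = 84.4%

84.4


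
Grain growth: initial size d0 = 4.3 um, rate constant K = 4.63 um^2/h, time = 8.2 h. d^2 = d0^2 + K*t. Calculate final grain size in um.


d^2 = 4.3^2 + 4.63*8.2 = 56.456
d = sqrt(56.456) = 7.51 um

7.51


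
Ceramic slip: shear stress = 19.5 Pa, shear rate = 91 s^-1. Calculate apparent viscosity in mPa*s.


eta = tau/gamma * 1000 = 19.5/91 * 1000 = 214.3 mPa*s

214.3


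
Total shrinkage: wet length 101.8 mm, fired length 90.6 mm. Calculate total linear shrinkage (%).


TS = (101.8 - 90.6) / 101.8 * 100 = 11.0%

11.0


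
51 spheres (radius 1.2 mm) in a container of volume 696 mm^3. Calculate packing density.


V_sphere = 4/3*pi*1.2^3 = 7.2382 mm^3
Total V = 51*7.2382 = 369.1482 mm^3
PD = 369.1482 / 696 = 0.53

0.53


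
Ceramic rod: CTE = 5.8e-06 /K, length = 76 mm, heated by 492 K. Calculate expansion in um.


dL = 5.8e-06 * 76 * 492 * 1000 = 216.874 um

216.874


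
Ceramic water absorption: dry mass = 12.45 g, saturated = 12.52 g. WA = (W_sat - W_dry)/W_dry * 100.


WA = (12.52 - 12.45) / 12.45 * 100 = 0.56%

0.56


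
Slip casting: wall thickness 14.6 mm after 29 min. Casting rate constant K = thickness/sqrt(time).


K = 14.6 / sqrt(29) = 14.6 / 5.3852 = 2.711 mm/min^0.5

2.711


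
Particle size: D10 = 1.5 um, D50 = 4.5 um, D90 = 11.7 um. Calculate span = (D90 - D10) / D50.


Span = (11.7 - 1.5) / 4.5 = 10.2 / 4.5 = 2.267

2.267


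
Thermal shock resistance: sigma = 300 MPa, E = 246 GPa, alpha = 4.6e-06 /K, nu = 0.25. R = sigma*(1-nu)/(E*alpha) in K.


R = 300*(1-0.25)/(246*1000*4.6e-06) = 199 K

199


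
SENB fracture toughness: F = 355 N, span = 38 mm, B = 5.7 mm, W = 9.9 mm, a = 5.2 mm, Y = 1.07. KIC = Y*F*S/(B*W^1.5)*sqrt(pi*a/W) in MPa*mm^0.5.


KIC = 1.07*355*38/(5.7*9.9^1.5)*sqrt(pi*5.2/9.9) = 104.43

104.43


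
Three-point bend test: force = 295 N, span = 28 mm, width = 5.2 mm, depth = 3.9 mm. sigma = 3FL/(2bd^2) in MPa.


sigma = 3*295*28/(2*5.2*3.9^2) = 156.7 MPa

156.7


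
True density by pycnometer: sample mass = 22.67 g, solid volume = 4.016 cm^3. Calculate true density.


TD = 22.67 / 4.016 = 5.645 g/cm^3

5.645


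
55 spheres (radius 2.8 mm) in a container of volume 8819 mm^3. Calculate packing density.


V_sphere = 4/3*pi*2.8^3 = 91.9523 mm^3
Total V = 55*91.9523 = 5057.3765 mm^3
PD = 5057.3765 / 8819 = 0.573

0.573


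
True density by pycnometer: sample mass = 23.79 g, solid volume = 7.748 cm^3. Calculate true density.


TD = 23.79 / 7.748 = 3.07 g/cm^3

3.07


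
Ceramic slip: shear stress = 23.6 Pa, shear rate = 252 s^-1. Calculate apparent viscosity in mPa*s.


eta = tau/gamma * 1000 = 23.6/252 * 1000 = 93.7 mPa*s

93.7


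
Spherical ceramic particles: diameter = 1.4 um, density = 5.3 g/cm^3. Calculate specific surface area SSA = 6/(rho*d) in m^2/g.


SSA = 6 / (5.3 * 1.4) = 0.809 m^2/g

0.809


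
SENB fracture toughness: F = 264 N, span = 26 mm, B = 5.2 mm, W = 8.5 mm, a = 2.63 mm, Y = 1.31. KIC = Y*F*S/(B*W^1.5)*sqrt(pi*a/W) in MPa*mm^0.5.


KIC = 1.31*264*26/(5.2*8.5^1.5)*sqrt(pi*2.63/8.5) = 68.8

68.8


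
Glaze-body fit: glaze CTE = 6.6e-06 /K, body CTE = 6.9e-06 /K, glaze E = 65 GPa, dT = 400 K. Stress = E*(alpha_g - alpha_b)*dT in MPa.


Stress = 65*1000*(6.6e-06 - 6.9e-06)*400 = -7.8 MPa

-7.8


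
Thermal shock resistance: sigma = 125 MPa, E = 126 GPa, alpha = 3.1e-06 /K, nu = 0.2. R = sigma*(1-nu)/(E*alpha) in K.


R = 125*(1-0.2)/(126*1000*3.1e-06) = 256 K

256


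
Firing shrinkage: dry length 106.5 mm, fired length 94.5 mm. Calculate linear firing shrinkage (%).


FS = (106.5 - 94.5) / 106.5 * 100 = 11.27%

11.27


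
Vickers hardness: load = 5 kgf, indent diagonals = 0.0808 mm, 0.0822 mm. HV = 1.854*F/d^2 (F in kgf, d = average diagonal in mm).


d_avg = (0.0808+0.0822)/2 = 0.0815 mm
HV = 1.854*5/0.0815^2 = 1396

1396


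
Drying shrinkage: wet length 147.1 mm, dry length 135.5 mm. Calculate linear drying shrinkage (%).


DS = (147.1 - 135.5) / 147.1 * 100 = 7.89%

7.89


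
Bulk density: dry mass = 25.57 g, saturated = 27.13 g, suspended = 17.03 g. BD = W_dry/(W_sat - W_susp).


BD = 25.57 / (27.13 - 17.03) = 25.57 / 10.1 = 2.532 g/cm^3

2.532


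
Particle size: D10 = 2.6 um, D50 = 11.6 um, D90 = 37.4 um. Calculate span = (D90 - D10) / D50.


Span = (37.4 - 2.6) / 11.6 = 34.8 / 11.6 = 3.0

3.0


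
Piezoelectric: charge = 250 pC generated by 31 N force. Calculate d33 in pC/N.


d33 = 250 / 31 = 8.1 pC/N

8.1


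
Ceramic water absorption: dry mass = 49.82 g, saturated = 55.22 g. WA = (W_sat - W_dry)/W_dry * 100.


WA = (55.22 - 49.82) / 49.82 * 100 = 10.84%

10.84


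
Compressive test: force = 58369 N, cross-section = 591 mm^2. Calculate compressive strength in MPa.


CS = 58369 / 591 = 98.8 MPa

98.8


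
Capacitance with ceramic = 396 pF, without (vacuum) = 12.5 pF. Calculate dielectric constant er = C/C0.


er = 396 / 12.5 = 31.68

31.68


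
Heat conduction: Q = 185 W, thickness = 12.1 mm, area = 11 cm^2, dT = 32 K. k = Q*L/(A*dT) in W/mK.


k = 185*12.1/1000/(11/10000*32) = 63.59 W/mK

63.59


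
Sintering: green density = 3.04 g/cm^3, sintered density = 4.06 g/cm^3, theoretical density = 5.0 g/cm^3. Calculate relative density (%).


Relative = 4.06 / 5.0 * 100 = 81.2%

81.2


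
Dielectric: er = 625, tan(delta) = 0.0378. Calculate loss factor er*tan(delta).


Loss = 625 * 0.0378 = 23.625

23.625


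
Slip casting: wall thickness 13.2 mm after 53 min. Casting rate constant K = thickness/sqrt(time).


K = 13.2 / sqrt(53) = 13.2 / 7.2801 = 1.813 mm/min^0.5

1.813


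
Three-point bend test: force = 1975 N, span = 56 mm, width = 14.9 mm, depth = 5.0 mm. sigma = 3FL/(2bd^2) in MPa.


sigma = 3*1975*56/(2*14.9*5.0^2) = 445.4 MPa

445.4


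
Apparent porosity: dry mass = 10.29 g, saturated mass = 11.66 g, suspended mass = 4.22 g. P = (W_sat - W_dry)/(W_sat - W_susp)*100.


P = (11.66 - 10.29) / (11.66 - 4.22) * 100 = 1.37 / 7.44 * 100 = 18.4%

18.4


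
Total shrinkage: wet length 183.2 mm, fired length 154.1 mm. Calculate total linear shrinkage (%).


TS = (183.2 - 154.1) / 183.2 * 100 = 15.88%

15.88


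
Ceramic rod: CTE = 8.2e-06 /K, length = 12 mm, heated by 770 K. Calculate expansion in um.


dL = 8.2e-06 * 12 * 770 * 1000 = 75.768 um

75.768


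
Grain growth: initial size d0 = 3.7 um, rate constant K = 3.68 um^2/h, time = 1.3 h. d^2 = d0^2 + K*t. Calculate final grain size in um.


d^2 = 3.7^2 + 3.68*1.3 = 18.474
d = sqrt(18.474) = 4.3 um

4.3


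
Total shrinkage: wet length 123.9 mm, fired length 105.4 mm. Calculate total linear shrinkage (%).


TS = (123.9 - 105.4) / 123.9 * 100 = 14.93%

14.93


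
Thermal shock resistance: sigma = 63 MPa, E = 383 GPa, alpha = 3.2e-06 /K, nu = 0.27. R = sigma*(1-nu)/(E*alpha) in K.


R = 63*(1-0.27)/(383*1000*3.2e-06) = 38 K

38


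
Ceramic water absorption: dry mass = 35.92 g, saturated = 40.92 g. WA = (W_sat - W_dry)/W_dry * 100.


WA = (40.92 - 35.92) / 35.92 * 100 = 13.92%

13.92


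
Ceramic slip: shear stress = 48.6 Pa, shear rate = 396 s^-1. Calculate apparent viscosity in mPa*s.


eta = tau/gamma * 1000 = 48.6/396 * 1000 = 122.7 mPa*s

122.7


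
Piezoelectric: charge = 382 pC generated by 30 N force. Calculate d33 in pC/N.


d33 = 382 / 30 = 12.7 pC/N

12.7


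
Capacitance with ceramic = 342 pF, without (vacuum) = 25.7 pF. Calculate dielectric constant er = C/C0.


er = 342 / 25.7 = 13.31

13.31


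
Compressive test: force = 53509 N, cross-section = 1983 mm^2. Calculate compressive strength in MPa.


CS = 53509 / 1983 = 27.0 MPa

27.0


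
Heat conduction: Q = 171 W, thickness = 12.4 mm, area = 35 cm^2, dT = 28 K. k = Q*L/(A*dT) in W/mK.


k = 171*12.4/1000/(35/10000*28) = 21.64 W/mK

21.64


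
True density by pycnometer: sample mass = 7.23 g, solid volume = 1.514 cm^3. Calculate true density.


TD = 7.23 / 1.514 = 4.775 g/cm^3

4.775


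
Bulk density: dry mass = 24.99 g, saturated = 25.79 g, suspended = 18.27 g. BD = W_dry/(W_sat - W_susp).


BD = 24.99 / (25.79 - 18.27) = 24.99 / 7.52 = 3.323 g/cm^3

3.323


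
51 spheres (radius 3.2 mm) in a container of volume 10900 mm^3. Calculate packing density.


V_sphere = 4/3*pi*3.2^3 = 137.2583 mm^3
Total V = 51*137.2583 = 7000.1733 mm^3
PD = 7000.1733 / 10900 = 0.642

0.642


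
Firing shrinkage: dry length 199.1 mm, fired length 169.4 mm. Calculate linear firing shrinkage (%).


FS = (199.1 - 169.4) / 199.1 * 100 = 14.92%

14.92


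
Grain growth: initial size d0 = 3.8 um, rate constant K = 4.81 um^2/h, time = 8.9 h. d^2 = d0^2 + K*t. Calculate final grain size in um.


d^2 = 3.8^2 + 4.81*8.9 = 57.249
d = sqrt(57.249) = 7.57 um

7.57


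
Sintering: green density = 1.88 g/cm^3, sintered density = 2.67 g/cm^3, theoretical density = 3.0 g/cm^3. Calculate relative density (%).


Relative = 2.67 / 3.0 * 100 = 89.0%

89.0


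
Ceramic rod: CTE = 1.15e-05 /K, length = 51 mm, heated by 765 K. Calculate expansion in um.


dL = 1.15e-05 * 51 * 765 * 1000 = 448.673 um

448.673


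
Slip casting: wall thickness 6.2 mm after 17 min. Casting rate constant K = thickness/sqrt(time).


K = 6.2 / sqrt(17) = 6.2 / 4.1231 = 1.504 mm/min^0.5

1.504


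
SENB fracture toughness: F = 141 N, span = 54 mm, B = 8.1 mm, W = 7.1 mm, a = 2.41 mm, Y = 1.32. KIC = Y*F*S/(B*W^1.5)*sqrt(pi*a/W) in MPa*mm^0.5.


KIC = 1.32*141*54/(8.1*7.1^1.5)*sqrt(pi*2.41/7.1) = 67.73

67.73


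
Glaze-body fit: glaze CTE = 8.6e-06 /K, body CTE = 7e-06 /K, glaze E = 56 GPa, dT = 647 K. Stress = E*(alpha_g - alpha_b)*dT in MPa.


Stress = 56*1000*(8.6e-06 - 7e-06)*647 = 58.0 MPa

58.0


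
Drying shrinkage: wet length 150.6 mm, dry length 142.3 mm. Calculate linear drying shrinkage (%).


DS = (150.6 - 142.3) / 150.6 * 100 = 5.51%

5.51


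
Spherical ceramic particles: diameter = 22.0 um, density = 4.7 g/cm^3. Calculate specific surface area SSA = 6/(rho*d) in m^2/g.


SSA = 6 / (4.7 * 22.0) = 0.058 m^2/g

0.058


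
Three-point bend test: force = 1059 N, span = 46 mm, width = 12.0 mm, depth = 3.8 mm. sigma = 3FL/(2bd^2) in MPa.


sigma = 3*1059*46/(2*12.0*3.8^2) = 421.7 MPa

421.7


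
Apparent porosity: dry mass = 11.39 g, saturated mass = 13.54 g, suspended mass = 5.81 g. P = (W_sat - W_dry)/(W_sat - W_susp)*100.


P = (13.54 - 11.39) / (13.54 - 5.81) * 100 = 2.15 / 7.73 * 100 = 27.8%

27.8


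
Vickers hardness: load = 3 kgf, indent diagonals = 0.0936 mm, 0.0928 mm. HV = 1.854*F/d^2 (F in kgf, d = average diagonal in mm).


d_avg = (0.0936+0.0928)/2 = 0.0932 mm
HV = 1.854*3/0.0932^2 = 640

640


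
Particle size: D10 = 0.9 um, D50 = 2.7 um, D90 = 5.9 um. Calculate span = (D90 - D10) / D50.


Span = (5.9 - 0.9) / 2.7 = 5.0 / 2.7 = 1.852

1.852


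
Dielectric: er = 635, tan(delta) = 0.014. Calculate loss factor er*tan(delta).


Loss = 635 * 0.014 = 8.89

8.89


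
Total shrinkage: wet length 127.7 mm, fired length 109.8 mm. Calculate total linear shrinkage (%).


TS = (127.7 - 109.8) / 127.7 * 100 = 14.02%

14.02


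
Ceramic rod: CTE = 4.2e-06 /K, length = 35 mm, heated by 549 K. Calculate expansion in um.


dL = 4.2e-06 * 35 * 549 * 1000 = 80.703 um

80.703


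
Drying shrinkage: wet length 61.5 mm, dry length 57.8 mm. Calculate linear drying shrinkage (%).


DS = (61.5 - 57.8) / 61.5 * 100 = 6.02%

6.02


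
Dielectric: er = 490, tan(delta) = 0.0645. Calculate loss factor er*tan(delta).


Loss = 490 * 0.0645 = 31.605

31.605


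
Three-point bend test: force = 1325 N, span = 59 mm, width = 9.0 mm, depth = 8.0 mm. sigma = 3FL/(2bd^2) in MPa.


sigma = 3*1325*59/(2*9.0*8.0^2) = 203.6 MPa

203.6


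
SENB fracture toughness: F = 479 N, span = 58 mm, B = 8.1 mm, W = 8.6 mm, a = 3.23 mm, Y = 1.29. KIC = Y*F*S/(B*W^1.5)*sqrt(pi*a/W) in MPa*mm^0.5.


KIC = 1.29*479*58/(8.1*8.6^1.5)*sqrt(pi*3.23/8.6) = 190.57

190.57


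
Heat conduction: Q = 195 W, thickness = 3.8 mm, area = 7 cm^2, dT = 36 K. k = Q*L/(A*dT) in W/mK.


k = 195*3.8/1000/(7/10000*36) = 29.4 W/mK

29.4


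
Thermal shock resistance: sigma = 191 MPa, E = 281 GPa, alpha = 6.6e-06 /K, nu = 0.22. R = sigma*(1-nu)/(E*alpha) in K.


R = 191*(1-0.22)/(281*1000*6.6e-06) = 80 K

80


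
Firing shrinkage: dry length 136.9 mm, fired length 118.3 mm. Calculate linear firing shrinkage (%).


FS = (136.9 - 118.3) / 136.9 * 100 = 13.59%

13.59


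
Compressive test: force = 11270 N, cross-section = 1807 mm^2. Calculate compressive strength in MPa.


CS = 11270 / 1807 = 6.2 MPa

6.2


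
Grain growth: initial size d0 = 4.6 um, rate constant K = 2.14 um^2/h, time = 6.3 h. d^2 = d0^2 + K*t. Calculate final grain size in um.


d^2 = 4.6^2 + 2.14*6.3 = 34.642
d = sqrt(34.642) = 5.89 um

5.89


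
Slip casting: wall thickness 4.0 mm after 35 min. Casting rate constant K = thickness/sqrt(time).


K = 4.0 / sqrt(35) = 4.0 / 5.9161 = 0.676 mm/min^0.5

0.676


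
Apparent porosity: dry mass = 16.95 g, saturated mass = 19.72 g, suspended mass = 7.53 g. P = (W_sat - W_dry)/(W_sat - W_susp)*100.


P = (19.72 - 16.95) / (19.72 - 7.53) * 100 = 2.77 / 12.19 * 100 = 22.7%

22.7


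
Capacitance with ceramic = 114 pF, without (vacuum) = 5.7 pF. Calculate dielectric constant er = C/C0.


er = 114 / 5.7 = 20.0

20.0


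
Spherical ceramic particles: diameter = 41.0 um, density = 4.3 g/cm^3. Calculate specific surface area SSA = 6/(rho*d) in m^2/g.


SSA = 6 / (4.3 * 41.0) = 0.034 m^2/g

0.034


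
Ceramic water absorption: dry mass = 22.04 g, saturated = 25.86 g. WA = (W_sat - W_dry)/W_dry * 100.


WA = (25.86 - 22.04) / 22.04 * 100 = 17.33%

17.33


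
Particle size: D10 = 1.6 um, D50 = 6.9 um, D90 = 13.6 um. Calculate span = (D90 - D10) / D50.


Span = (13.6 - 1.6) / 6.9 = 12.0 / 6.9 = 1.739

1.739


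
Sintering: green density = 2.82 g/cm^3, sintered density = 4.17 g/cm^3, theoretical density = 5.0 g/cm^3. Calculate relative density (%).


Relative = 4.17 / 5.0 * 100 = 83.4%

83.4


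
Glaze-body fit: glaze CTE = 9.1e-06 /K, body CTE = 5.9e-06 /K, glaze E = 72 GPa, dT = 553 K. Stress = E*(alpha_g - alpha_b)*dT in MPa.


Stress = 72*1000*(9.1e-06 - 5.9e-06)*553 = 127.4 MPa

127.4


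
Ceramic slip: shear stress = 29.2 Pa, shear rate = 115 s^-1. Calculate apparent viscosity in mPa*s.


eta = tau/gamma * 1000 = 29.2/115 * 1000 = 253.9 mPa*s

253.9


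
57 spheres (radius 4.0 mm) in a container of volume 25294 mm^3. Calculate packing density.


V_sphere = 4/3*pi*4.0^3 = 268.0826 mm^3
Total V = 57*268.0826 = 15280.7082 mm^3
PD = 15280.7082 / 25294 = 0.604

0.604


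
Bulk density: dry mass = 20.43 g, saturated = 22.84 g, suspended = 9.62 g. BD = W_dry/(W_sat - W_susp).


BD = 20.43 / (22.84 - 9.62) = 20.43 / 13.22 = 1.545 g/cm^3

1.545


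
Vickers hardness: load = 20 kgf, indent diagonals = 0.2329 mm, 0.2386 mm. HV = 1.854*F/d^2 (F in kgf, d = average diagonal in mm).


d_avg = (0.2329+0.2386)/2 = 0.23575 mm
HV = 1.854*20/0.23575^2 = 667

667


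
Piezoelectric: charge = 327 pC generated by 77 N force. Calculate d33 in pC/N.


d33 = 327 / 77 = 4.2 pC/N

4.2


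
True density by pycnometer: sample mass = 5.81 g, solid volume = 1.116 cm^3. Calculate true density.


TD = 5.81 / 1.116 = 5.206 g/cm^3

5.206


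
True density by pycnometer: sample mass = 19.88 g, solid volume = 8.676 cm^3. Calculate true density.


TD = 19.88 / 8.676 = 2.291 g/cm^3

2.291


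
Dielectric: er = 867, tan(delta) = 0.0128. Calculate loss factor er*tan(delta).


Loss = 867 * 0.0128 = 11.098

11.098


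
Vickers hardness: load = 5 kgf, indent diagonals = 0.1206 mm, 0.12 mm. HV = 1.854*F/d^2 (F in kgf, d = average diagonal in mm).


d_avg = (0.1206+0.12)/2 = 0.1203 mm
HV = 1.854*5/0.1203^2 = 641

641


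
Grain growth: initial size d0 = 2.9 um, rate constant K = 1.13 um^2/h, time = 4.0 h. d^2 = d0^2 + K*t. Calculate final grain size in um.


d^2 = 2.9^2 + 1.13*4.0 = 12.93
d = sqrt(12.93) = 3.6 um

3.6


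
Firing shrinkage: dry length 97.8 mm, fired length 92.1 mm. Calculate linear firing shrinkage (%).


FS = (97.8 - 92.1) / 97.8 * 100 = 5.83%

5.83


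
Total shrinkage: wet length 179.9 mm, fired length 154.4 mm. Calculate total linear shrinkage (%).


TS = (179.9 - 154.4) / 179.9 * 100 = 14.17%

14.17


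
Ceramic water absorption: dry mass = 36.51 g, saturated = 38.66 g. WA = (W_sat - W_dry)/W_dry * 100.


WA = (38.66 - 36.51) / 36.51 * 100 = 5.89%

5.89


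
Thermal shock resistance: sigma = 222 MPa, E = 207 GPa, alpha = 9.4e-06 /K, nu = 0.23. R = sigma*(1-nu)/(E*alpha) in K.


R = 222*(1-0.23)/(207*1000*9.4e-06) = 88 K

88


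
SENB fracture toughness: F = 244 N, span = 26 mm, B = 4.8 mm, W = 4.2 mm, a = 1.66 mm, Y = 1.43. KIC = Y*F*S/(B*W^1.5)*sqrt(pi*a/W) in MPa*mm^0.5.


KIC = 1.43*244*26/(4.8*4.2^1.5)*sqrt(pi*1.66/4.2) = 244.67

244.67


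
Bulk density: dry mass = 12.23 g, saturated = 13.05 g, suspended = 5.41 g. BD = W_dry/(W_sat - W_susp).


BD = 12.23 / (13.05 - 5.41) = 12.23 / 7.64 = 1.601 g/cm^3

1.601


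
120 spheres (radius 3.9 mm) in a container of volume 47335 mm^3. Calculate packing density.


V_sphere = 4/3*pi*3.9^3 = 248.4748 mm^3
Total V = 120*248.4748 = 29816.976 mm^3
PD = 29816.976 / 47335 = 0.63

0.63


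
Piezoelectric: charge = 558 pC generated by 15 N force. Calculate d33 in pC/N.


d33 = 558 / 15 = 37.2 pC/N

37.2


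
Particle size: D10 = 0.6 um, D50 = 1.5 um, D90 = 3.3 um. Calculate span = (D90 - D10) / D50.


Span = (3.3 - 0.6) / 1.5 = 2.7 / 1.5 = 1.8

1.8


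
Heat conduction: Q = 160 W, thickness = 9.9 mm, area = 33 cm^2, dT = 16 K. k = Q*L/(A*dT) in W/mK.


k = 160*9.9/1000/(33/10000*16) = 30.0 W/mK

30.0


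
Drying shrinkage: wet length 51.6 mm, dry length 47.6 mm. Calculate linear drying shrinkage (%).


DS = (51.6 - 47.6) / 51.6 * 100 = 7.75%

7.75


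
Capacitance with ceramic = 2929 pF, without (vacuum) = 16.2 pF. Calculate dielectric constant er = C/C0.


er = 2929 / 16.2 = 180.8

180.8


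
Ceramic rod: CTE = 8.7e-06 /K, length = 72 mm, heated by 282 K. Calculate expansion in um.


dL = 8.7e-06 * 72 * 282 * 1000 = 176.645 um

176.645


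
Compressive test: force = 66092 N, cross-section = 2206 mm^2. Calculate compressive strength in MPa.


CS = 66092 / 2206 = 30.0 MPa

30.0


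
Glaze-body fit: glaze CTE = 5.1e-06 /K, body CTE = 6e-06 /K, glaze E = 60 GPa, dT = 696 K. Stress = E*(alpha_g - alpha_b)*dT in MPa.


Stress = 60*1000*(5.1e-06 - 6e-06)*696 = -37.6 MPa

-37.6


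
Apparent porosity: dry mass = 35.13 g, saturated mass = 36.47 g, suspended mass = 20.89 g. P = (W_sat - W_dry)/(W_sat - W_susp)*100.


P = (36.47 - 35.13) / (36.47 - 20.89) * 100 = 1.34 / 15.58 * 100 = 8.6%

8.6


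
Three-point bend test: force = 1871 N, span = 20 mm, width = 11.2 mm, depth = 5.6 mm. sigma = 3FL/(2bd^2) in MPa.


sigma = 3*1871*20/(2*11.2*5.6^2) = 159.8 MPa

159.8


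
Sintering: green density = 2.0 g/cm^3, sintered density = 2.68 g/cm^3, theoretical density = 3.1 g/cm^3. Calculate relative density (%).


Relative = 2.68 / 3.1 * 100 = 86.5%

86.5


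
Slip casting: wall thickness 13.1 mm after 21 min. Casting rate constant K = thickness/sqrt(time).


K = 13.1 / sqrt(21) = 13.1 / 4.5826 = 2.859 mm/min^0.5

2.859


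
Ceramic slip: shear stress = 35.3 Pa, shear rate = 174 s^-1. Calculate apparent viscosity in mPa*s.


eta = tau/gamma * 1000 = 35.3/174 * 1000 = 202.9 mPa*s

202.9


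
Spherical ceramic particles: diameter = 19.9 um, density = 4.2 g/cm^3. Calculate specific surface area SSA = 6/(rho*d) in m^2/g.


SSA = 6 / (4.2 * 19.9) = 0.072 m^2/g

0.072


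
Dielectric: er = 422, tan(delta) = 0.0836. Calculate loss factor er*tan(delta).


Loss = 422 * 0.0836 = 35.279

35.279


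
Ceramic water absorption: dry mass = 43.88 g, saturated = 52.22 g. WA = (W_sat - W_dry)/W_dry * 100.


WA = (52.22 - 43.88) / 43.88 * 100 = 19.01%

19.01


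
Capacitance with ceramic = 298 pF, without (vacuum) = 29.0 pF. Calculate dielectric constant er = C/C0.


er = 298 / 29.0 = 10.28

10.28


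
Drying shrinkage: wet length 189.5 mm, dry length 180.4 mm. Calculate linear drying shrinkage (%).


DS = (189.5 - 180.4) / 189.5 * 100 = 4.8%

4.8


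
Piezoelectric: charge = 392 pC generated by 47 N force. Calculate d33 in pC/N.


d33 = 392 / 47 = 8.3 pC/N

8.3


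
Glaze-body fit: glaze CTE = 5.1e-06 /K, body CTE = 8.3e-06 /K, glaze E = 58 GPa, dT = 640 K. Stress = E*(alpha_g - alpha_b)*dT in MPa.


Stress = 58*1000*(5.1e-06 - 8.3e-06)*640 = -118.8 MPa

-118.8


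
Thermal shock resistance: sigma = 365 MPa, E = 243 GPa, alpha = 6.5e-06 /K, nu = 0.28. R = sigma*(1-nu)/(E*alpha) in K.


R = 365*(1-0.28)/(243*1000*6.5e-06) = 166 K

166


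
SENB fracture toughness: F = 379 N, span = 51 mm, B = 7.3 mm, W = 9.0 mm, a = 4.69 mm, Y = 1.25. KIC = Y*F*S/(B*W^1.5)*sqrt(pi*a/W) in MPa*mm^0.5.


KIC = 1.25*379*51/(7.3*9.0^1.5)*sqrt(pi*4.69/9.0) = 156.85

156.85


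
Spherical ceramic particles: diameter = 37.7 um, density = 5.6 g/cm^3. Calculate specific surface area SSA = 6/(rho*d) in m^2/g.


SSA = 6 / (5.6 * 37.7) = 0.028 m^2/g

0.028


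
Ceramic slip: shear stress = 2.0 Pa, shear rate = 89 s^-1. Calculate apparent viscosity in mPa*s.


eta = tau/gamma * 1000 = 2.0/89 * 1000 = 22.5 mPa*s

22.5


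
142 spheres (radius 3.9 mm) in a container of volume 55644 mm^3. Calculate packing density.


V_sphere = 4/3*pi*3.9^3 = 248.4748 mm^3
Total V = 142*248.4748 = 35283.4216 mm^3
PD = 35283.4216 / 55644 = 0.634

0.634


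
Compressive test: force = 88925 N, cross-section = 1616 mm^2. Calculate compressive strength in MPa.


CS = 88925 / 1616 = 55.0 MPa

55.0


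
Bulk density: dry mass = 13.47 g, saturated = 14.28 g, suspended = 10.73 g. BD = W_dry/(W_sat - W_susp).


BD = 13.47 / (14.28 - 10.73) = 13.47 / 3.55 = 3.794 g/cm^3

3.794


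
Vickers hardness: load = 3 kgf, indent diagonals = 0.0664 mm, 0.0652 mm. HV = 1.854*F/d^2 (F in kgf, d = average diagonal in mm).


d_avg = (0.0664+0.0652)/2 = 0.0658 mm
HV = 1.854*3/0.0658^2 = 1285

1285


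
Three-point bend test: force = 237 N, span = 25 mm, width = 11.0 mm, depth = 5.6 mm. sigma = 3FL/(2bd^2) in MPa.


sigma = 3*237*25/(2*11.0*5.6^2) = 25.8 MPa

25.8


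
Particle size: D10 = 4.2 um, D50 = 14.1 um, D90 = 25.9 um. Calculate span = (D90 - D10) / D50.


Span = (25.9 - 4.2) / 14.1 = 21.7 / 14.1 = 1.539

1.539


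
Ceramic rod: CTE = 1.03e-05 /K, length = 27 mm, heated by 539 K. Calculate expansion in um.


dL = 1.03e-05 * 27 * 539 * 1000 = 149.896 um

149.896


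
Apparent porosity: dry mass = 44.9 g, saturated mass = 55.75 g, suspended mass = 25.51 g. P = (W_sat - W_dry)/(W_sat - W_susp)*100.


P = (55.75 - 44.9) / (55.75 - 25.51) * 100 = 10.85 / 30.24 * 100 = 35.9%

35.9


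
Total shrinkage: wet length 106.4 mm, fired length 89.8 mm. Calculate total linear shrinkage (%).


TS = (106.4 - 89.8) / 106.4 * 100 = 15.6%

15.6


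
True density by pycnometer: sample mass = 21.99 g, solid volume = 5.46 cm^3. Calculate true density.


TD = 21.99 / 5.46 = 4.027 g/cm^3

4.027


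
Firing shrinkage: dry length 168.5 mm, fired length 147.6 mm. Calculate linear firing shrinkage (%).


FS = (168.5 - 147.6) / 168.5 * 100 = 12.4%

12.4


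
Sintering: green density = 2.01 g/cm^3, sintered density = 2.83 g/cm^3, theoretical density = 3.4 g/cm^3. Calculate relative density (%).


Relative = 2.83 / 3.4 * 100 = 83.2%

83.2


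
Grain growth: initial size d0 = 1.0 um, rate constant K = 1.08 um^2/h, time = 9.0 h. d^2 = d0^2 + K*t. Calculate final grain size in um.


d^2 = 1.0^2 + 1.08*9.0 = 10.72
d = sqrt(10.72) = 3.27 um

3.27


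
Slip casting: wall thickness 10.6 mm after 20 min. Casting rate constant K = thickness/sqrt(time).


K = 10.6 / sqrt(20) = 10.6 / 4.4721 = 2.37 mm/min^0.5

2.37


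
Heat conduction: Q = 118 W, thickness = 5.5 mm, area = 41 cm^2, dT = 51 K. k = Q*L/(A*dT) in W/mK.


k = 118*5.5/1000/(41/10000*51) = 3.1 W/mK

3.1


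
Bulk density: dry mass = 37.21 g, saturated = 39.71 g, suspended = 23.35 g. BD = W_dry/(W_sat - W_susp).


BD = 37.21 / (39.71 - 23.35) = 37.21 / 16.36 = 2.274 g/cm^3

2.274


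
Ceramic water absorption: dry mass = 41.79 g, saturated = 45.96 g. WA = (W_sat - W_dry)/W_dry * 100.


WA = (45.96 - 41.79) / 41.79 * 100 = 9.98%

9.98


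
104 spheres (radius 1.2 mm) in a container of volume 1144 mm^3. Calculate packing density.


V_sphere = 4/3*pi*1.2^3 = 7.2382 mm^3
Total V = 104*7.2382 = 752.7728 mm^3
PD = 752.7728 / 1144 = 0.658

0.658


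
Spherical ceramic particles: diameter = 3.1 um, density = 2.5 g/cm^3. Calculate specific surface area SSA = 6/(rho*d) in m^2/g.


SSA = 6 / (2.5 * 3.1) = 0.774 m^2/g

0.774


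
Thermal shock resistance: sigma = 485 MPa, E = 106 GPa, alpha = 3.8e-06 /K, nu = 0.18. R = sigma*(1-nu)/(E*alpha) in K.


R = 485*(1-0.18)/(106*1000*3.8e-06) = 987 K

987


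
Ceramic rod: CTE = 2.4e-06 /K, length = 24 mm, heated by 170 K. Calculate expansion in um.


dL = 2.4e-06 * 24 * 170 * 1000 = 9.792 um

9.792


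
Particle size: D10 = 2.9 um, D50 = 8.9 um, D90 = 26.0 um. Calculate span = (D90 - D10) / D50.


Span = (26.0 - 2.9) / 8.9 = 23.1 / 8.9 = 2.596

2.596


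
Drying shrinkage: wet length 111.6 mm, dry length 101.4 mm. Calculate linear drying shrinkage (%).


DS = (111.6 - 101.4) / 111.6 * 100 = 9.14%

9.14


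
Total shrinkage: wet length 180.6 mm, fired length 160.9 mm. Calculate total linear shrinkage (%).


TS = (180.6 - 160.9) / 180.6 * 100 = 10.91%

10.91


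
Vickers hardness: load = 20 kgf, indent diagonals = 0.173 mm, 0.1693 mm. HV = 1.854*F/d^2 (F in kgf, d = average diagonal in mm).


d_avg = (0.173+0.1693)/2 = 0.17115 mm
HV = 1.854*20/0.17115^2 = 1266

1266


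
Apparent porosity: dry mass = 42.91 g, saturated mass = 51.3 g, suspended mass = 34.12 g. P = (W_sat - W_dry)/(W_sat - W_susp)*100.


P = (51.3 - 42.91) / (51.3 - 34.12) * 100 = 8.39 / 17.18 * 100 = 48.8%

48.8


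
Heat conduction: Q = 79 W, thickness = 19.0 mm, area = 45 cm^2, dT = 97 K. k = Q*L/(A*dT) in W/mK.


k = 79*19.0/1000/(45/10000*97) = 3.44 W/mK

3.44


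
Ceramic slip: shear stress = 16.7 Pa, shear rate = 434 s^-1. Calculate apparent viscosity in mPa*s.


eta = tau/gamma * 1000 = 16.7/434 * 1000 = 38.5 mPa*s

38.5


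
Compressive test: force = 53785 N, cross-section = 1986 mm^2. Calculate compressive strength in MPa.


CS = 53785 / 1986 = 27.1 MPa

27.1


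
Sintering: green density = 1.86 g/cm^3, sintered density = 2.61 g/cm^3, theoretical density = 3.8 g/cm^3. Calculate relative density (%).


Relative = 2.61 / 3.8 * 100 = 68.7%

68.7


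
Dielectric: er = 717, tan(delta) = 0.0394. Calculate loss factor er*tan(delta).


Loss = 717 * 0.0394 = 28.25

28.25


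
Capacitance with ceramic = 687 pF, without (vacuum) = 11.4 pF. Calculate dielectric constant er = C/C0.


er = 687 / 11.4 = 60.26

60.26


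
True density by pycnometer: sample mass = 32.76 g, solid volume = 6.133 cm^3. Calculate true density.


TD = 32.76 / 6.133 = 5.342 g/cm^3

5.342


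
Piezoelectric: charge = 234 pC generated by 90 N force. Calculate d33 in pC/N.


d33 = 234 / 90 = 2.6 pC/N

2.6


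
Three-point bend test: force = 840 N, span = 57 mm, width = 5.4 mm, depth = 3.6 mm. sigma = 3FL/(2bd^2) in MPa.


sigma = 3*840*57/(2*5.4*3.6^2) = 1026.2 MPa

1026.2


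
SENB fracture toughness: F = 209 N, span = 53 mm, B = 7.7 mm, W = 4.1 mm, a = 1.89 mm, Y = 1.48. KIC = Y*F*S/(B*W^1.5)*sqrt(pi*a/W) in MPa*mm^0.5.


KIC = 1.48*209*53/(7.7*4.1^1.5)*sqrt(pi*1.89/4.1) = 308.63

308.63


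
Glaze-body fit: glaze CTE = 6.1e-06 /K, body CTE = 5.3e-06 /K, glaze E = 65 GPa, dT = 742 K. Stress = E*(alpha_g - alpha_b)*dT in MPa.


Stress = 65*1000*(6.1e-06 - 5.3e-06)*742 = 38.6 MPa

38.6


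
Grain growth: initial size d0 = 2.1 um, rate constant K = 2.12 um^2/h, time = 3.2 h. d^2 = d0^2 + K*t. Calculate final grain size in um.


d^2 = 2.1^2 + 2.12*3.2 = 11.194
d = sqrt(11.194) = 3.35 um

3.35


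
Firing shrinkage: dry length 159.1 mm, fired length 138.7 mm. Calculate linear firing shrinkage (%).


FS = (159.1 - 138.7) / 159.1 * 100 = 12.82%

12.82


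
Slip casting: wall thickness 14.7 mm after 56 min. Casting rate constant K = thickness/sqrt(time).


K = 14.7 / sqrt(56) = 14.7 / 7.4833 = 1.964 mm/min^0.5

1.964


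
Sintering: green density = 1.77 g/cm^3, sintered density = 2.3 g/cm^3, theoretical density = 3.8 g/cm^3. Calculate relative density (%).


Relative = 2.3 / 3.8 * 100 = 60.5%

60.5


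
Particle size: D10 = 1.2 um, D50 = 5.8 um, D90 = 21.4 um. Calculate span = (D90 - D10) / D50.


Span = (21.4 - 1.2) / 5.8 = 20.2 / 5.8 = 3.483

3.483


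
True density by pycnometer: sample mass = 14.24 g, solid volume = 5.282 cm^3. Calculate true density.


TD = 14.24 / 5.282 = 2.696 g/cm^3

2.696


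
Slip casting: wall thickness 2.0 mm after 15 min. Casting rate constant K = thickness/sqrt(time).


K = 2.0 / sqrt(15) = 2.0 / 3.873 = 0.516 mm/min^0.5

0.516


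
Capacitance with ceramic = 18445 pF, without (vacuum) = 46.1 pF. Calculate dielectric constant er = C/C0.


er = 18445 / 46.1 = 400.11

400.11


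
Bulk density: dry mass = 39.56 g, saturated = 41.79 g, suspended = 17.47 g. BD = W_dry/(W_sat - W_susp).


BD = 39.56 / (41.79 - 17.47) = 39.56 / 24.32 = 1.627 g/cm^3

1.627


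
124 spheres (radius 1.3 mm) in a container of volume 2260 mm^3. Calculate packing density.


V_sphere = 4/3*pi*1.3^3 = 9.2028 mm^3
Total V = 124*9.2028 = 1141.1472 mm^3
PD = 1141.1472 / 2260 = 0.505

0.505


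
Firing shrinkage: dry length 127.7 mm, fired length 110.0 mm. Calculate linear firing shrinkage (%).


FS = (127.7 - 110.0) / 127.7 * 100 = 13.86%

13.86


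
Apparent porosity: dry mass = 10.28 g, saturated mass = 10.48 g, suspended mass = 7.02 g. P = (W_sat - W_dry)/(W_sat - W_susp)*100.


P = (10.48 - 10.28) / (10.48 - 7.02) * 100 = 0.2 / 3.46 * 100 = 5.8%

5.8


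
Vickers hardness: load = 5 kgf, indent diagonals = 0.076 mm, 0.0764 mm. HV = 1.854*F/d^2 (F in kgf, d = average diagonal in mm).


d_avg = (0.076+0.0764)/2 = 0.0762 mm
HV = 1.854*5/0.0762^2 = 1597

1597


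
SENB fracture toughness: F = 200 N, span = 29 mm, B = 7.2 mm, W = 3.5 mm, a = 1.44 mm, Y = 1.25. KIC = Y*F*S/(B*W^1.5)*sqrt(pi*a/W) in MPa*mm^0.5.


KIC = 1.25*200*29/(7.2*3.5^1.5)*sqrt(pi*1.44/3.5) = 174.83

174.83


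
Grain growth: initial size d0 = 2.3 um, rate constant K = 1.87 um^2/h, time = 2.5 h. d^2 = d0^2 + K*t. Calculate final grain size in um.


d^2 = 2.3^2 + 1.87*2.5 = 9.965
d = sqrt(9.965) = 3.16 um

3.16


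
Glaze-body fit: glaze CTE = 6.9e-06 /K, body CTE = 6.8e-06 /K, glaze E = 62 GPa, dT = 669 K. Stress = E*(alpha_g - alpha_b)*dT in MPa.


Stress = 62*1000*(6.9e-06 - 6.8e-06)*669 = 4.1 MPa

4.1


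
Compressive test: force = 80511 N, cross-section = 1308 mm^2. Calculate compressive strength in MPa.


CS = 80511 / 1308 = 61.6 MPa

61.6


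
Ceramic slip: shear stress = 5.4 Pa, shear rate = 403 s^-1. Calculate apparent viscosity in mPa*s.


eta = tau/gamma * 1000 = 5.4/403 * 1000 = 13.4 mPa*s

13.4


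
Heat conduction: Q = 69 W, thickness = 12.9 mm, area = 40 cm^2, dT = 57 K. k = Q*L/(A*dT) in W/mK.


k = 69*12.9/1000/(40/10000*57) = 3.9 W/mK

3.9


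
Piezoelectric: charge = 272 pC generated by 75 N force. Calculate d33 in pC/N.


d33 = 272 / 75 = 3.6 pC/N

3.6


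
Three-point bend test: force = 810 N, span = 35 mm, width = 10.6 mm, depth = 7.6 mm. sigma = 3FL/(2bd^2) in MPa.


sigma = 3*810*35/(2*10.6*7.6^2) = 69.5 MPa

69.5


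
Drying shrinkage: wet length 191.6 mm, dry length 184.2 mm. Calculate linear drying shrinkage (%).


DS = (191.6 - 184.2) / 191.6 * 100 = 3.86%

3.86


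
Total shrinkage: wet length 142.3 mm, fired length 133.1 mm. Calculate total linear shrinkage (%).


TS = (142.3 - 133.1) / 142.3 * 100 = 6.47%

6.47
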